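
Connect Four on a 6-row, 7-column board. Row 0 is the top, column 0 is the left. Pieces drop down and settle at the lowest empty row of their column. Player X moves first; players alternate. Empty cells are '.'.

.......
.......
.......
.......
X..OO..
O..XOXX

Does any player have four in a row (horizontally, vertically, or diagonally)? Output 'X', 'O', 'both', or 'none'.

none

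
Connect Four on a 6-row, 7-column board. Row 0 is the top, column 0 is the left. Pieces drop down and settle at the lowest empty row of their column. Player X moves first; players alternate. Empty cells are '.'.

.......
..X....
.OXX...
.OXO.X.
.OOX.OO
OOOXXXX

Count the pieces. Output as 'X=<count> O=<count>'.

X=10 O=10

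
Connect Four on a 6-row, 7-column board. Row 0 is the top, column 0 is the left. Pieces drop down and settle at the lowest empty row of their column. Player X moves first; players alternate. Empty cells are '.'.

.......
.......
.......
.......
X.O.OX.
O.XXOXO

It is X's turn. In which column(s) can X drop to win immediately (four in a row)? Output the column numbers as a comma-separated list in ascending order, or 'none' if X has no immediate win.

Answer: none

Derivation:
col 0: drop X → no win
col 1: drop X → no win
col 2: drop X → no win
col 3: drop X → no win
col 4: drop X → no win
col 5: drop X → no win
col 6: drop X → no win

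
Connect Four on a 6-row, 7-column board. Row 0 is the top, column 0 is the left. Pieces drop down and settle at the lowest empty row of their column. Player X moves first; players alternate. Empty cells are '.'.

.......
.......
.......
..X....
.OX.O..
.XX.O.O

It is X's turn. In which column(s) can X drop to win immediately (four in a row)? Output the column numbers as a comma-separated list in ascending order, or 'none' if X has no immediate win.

col 0: drop X → no win
col 1: drop X → no win
col 2: drop X → WIN!
col 3: drop X → no win
col 4: drop X → no win
col 5: drop X → no win
col 6: drop X → no win

Answer: 2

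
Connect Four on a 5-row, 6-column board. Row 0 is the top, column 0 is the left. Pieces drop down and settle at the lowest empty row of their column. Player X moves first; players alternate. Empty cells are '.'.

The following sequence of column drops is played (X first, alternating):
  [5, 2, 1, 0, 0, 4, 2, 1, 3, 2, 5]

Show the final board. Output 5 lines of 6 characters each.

Move 1: X drops in col 5, lands at row 4
Move 2: O drops in col 2, lands at row 4
Move 3: X drops in col 1, lands at row 4
Move 4: O drops in col 0, lands at row 4
Move 5: X drops in col 0, lands at row 3
Move 6: O drops in col 4, lands at row 4
Move 7: X drops in col 2, lands at row 3
Move 8: O drops in col 1, lands at row 3
Move 9: X drops in col 3, lands at row 4
Move 10: O drops in col 2, lands at row 2
Move 11: X drops in col 5, lands at row 3

Answer: ......
......
..O...
XOX..X
OXOXOX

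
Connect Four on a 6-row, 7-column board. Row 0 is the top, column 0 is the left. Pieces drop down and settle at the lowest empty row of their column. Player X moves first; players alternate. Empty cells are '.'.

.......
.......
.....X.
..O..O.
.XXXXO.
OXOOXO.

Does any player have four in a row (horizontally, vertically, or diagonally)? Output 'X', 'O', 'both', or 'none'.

X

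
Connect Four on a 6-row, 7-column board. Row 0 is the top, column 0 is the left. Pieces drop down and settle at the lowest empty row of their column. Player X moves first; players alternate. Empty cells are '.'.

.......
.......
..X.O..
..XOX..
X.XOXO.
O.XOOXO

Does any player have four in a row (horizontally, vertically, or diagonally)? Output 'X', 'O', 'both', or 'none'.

X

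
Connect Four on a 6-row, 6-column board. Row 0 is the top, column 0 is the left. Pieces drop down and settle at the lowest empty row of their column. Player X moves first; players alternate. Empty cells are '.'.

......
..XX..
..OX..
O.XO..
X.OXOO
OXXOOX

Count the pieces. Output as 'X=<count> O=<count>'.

X=9 O=9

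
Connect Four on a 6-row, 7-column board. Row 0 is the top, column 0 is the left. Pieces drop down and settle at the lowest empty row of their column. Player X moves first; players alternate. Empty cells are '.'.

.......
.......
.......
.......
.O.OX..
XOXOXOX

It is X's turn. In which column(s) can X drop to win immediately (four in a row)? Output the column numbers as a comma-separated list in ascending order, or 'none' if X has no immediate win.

Answer: none

Derivation:
col 0: drop X → no win
col 1: drop X → no win
col 2: drop X → no win
col 3: drop X → no win
col 4: drop X → no win
col 5: drop X → no win
col 6: drop X → no win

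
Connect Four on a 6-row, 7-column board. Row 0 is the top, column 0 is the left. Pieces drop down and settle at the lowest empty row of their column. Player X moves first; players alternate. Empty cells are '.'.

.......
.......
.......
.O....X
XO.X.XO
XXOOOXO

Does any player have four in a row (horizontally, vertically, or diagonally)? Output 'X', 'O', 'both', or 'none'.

none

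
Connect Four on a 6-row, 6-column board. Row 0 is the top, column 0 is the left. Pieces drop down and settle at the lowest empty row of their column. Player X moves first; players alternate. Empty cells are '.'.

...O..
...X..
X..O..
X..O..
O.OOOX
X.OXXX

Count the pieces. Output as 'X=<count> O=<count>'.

X=8 O=8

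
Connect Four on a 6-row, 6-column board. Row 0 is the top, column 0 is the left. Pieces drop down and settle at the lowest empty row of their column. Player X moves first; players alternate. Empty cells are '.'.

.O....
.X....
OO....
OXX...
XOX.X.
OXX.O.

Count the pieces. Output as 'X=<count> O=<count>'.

X=8 O=7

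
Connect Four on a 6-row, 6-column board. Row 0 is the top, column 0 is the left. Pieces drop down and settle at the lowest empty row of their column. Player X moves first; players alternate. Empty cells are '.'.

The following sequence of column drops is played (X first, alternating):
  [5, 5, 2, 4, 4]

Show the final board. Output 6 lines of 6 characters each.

Answer: ......
......
......
......
....XO
..X.OX

Derivation:
Move 1: X drops in col 5, lands at row 5
Move 2: O drops in col 5, lands at row 4
Move 3: X drops in col 2, lands at row 5
Move 4: O drops in col 4, lands at row 5
Move 5: X drops in col 4, lands at row 4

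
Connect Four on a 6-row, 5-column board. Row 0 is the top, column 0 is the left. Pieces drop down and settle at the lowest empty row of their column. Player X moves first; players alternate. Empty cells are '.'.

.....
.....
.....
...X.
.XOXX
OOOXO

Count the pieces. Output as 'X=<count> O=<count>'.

X=5 O=5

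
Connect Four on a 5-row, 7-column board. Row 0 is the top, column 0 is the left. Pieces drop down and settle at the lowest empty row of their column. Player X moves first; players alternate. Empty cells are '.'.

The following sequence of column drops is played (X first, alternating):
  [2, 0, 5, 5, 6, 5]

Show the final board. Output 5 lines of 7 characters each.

Answer: .......
.......
.....O.
.....O.
O.X..XX

Derivation:
Move 1: X drops in col 2, lands at row 4
Move 2: O drops in col 0, lands at row 4
Move 3: X drops in col 5, lands at row 4
Move 4: O drops in col 5, lands at row 3
Move 5: X drops in col 6, lands at row 4
Move 6: O drops in col 5, lands at row 2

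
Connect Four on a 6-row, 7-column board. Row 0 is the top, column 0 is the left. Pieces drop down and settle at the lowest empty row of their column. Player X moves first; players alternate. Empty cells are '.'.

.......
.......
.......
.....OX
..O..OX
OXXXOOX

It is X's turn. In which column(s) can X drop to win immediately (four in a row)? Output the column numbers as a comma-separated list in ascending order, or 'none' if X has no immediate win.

col 0: drop X → no win
col 1: drop X → no win
col 2: drop X → no win
col 3: drop X → no win
col 4: drop X → no win
col 5: drop X → no win
col 6: drop X → WIN!

Answer: 6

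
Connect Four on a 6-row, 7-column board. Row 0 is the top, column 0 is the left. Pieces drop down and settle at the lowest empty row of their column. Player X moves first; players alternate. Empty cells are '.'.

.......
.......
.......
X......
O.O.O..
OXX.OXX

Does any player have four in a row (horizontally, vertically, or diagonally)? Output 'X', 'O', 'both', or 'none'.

none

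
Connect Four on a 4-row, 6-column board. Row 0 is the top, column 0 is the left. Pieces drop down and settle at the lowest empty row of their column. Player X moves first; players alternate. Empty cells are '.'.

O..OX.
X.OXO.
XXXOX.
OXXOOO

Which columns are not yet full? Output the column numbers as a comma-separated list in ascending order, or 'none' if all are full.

col 0: top cell = 'O' → FULL
col 1: top cell = '.' → open
col 2: top cell = '.' → open
col 3: top cell = 'O' → FULL
col 4: top cell = 'X' → FULL
col 5: top cell = '.' → open

Answer: 1,2,5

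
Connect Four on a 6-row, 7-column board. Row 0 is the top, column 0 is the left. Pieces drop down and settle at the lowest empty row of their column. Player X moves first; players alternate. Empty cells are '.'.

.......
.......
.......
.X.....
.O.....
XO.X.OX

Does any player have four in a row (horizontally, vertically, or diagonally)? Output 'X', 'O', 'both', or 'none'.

none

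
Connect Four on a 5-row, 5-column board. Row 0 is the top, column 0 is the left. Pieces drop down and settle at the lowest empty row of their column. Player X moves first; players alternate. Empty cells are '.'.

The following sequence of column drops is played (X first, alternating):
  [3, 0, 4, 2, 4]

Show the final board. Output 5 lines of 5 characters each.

Move 1: X drops in col 3, lands at row 4
Move 2: O drops in col 0, lands at row 4
Move 3: X drops in col 4, lands at row 4
Move 4: O drops in col 2, lands at row 4
Move 5: X drops in col 4, lands at row 3

Answer: .....
.....
.....
....X
O.OXX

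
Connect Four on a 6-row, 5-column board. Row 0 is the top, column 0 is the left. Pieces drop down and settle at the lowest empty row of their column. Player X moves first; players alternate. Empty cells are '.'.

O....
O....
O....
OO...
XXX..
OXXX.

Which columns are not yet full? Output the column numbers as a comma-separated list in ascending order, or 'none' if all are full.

col 0: top cell = 'O' → FULL
col 1: top cell = '.' → open
col 2: top cell = '.' → open
col 3: top cell = '.' → open
col 4: top cell = '.' → open

Answer: 1,2,3,4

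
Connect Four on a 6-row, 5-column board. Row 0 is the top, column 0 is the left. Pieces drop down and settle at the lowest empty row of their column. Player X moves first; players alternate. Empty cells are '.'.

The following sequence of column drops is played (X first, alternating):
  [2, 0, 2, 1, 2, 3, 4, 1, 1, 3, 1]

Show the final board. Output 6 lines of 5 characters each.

Answer: .....
.....
.X...
.XX..
.OXO.
OOXOX

Derivation:
Move 1: X drops in col 2, lands at row 5
Move 2: O drops in col 0, lands at row 5
Move 3: X drops in col 2, lands at row 4
Move 4: O drops in col 1, lands at row 5
Move 5: X drops in col 2, lands at row 3
Move 6: O drops in col 3, lands at row 5
Move 7: X drops in col 4, lands at row 5
Move 8: O drops in col 1, lands at row 4
Move 9: X drops in col 1, lands at row 3
Move 10: O drops in col 3, lands at row 4
Move 11: X drops in col 1, lands at row 2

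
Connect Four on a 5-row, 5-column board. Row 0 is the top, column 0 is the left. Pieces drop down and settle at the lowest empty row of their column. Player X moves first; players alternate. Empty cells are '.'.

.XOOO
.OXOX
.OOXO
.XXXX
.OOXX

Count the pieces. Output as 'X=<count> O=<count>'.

X=10 O=10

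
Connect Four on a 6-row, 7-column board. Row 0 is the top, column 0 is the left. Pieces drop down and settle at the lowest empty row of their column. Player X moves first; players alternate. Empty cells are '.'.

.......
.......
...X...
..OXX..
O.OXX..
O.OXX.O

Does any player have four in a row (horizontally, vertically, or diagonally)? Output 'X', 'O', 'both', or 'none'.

X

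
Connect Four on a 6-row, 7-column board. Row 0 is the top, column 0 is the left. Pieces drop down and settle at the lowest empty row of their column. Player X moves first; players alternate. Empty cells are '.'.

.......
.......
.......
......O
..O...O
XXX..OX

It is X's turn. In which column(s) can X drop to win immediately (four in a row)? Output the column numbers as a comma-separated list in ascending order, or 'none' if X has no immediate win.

Answer: 3

Derivation:
col 0: drop X → no win
col 1: drop X → no win
col 2: drop X → no win
col 3: drop X → WIN!
col 4: drop X → no win
col 5: drop X → no win
col 6: drop X → no win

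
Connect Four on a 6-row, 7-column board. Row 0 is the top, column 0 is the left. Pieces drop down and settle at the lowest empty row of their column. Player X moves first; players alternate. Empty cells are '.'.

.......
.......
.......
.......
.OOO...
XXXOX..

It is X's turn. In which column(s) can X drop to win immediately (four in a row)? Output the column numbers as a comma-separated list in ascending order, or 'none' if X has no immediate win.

col 0: drop X → no win
col 1: drop X → no win
col 2: drop X → no win
col 3: drop X → no win
col 4: drop X → no win
col 5: drop X → no win
col 6: drop X → no win

Answer: none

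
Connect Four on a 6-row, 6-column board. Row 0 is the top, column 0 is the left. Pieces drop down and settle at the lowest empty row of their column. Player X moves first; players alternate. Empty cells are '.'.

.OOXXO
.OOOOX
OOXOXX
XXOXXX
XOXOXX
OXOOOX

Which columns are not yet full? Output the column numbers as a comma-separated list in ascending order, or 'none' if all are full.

Answer: 0

Derivation:
col 0: top cell = '.' → open
col 1: top cell = 'O' → FULL
col 2: top cell = 'O' → FULL
col 3: top cell = 'X' → FULL
col 4: top cell = 'X' → FULL
col 5: top cell = 'O' → FULL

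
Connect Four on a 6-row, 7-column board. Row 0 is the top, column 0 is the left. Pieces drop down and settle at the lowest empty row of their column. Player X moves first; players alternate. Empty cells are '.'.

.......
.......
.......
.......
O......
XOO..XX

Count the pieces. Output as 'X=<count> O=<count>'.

X=3 O=3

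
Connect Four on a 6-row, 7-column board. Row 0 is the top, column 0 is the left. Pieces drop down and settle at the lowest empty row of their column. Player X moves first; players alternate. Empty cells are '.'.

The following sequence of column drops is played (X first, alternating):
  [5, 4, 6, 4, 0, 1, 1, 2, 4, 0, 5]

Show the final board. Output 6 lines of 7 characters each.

Answer: .......
.......
.......
....X..
OX..OX.
XOO.OXX

Derivation:
Move 1: X drops in col 5, lands at row 5
Move 2: O drops in col 4, lands at row 5
Move 3: X drops in col 6, lands at row 5
Move 4: O drops in col 4, lands at row 4
Move 5: X drops in col 0, lands at row 5
Move 6: O drops in col 1, lands at row 5
Move 7: X drops in col 1, lands at row 4
Move 8: O drops in col 2, lands at row 5
Move 9: X drops in col 4, lands at row 3
Move 10: O drops in col 0, lands at row 4
Move 11: X drops in col 5, lands at row 4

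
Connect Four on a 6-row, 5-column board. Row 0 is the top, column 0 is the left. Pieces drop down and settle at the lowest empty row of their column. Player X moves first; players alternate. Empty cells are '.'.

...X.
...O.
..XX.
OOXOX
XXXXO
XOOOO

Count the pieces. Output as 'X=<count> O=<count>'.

X=10 O=9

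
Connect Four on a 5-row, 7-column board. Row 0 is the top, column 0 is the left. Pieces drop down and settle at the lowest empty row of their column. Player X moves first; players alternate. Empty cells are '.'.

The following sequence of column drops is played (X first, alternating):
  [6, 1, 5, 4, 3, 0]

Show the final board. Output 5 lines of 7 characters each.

Answer: .......
.......
.......
.......
OO.XOXX

Derivation:
Move 1: X drops in col 6, lands at row 4
Move 2: O drops in col 1, lands at row 4
Move 3: X drops in col 5, lands at row 4
Move 4: O drops in col 4, lands at row 4
Move 5: X drops in col 3, lands at row 4
Move 6: O drops in col 0, lands at row 4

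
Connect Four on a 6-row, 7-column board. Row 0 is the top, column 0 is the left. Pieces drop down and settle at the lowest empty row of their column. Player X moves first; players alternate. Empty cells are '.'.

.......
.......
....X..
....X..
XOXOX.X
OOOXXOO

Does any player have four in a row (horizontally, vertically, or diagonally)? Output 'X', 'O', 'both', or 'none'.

X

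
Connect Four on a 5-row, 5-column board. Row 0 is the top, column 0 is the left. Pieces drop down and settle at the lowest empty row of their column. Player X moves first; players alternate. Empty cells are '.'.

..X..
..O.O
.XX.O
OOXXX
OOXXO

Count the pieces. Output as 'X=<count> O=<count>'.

X=8 O=8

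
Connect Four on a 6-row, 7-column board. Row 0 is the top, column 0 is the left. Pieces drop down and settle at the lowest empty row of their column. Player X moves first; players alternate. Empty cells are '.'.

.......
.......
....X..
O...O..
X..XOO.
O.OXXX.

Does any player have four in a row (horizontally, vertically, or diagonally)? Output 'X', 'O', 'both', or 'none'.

none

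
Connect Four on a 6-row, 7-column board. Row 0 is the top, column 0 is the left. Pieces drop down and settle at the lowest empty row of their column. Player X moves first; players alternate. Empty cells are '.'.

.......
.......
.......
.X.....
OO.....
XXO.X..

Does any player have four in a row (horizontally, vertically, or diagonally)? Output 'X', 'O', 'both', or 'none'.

none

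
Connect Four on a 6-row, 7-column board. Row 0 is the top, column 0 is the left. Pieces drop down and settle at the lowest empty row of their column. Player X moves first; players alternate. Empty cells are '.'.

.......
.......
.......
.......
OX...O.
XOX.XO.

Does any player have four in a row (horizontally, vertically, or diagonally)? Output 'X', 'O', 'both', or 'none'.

none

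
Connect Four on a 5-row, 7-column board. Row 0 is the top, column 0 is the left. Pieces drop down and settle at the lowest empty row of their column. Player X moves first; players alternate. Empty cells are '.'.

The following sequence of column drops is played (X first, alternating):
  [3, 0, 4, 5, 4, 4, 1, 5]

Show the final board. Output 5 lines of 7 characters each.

Answer: .......
.......
....O..
....XO.
OX.XXO.

Derivation:
Move 1: X drops in col 3, lands at row 4
Move 2: O drops in col 0, lands at row 4
Move 3: X drops in col 4, lands at row 4
Move 4: O drops in col 5, lands at row 4
Move 5: X drops in col 4, lands at row 3
Move 6: O drops in col 4, lands at row 2
Move 7: X drops in col 1, lands at row 4
Move 8: O drops in col 5, lands at row 3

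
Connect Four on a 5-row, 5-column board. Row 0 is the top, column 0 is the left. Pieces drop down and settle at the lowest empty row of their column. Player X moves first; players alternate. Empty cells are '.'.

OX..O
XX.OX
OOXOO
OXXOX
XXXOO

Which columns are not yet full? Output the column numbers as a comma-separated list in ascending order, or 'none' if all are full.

Answer: 2,3

Derivation:
col 0: top cell = 'O' → FULL
col 1: top cell = 'X' → FULL
col 2: top cell = '.' → open
col 3: top cell = '.' → open
col 4: top cell = 'O' → FULL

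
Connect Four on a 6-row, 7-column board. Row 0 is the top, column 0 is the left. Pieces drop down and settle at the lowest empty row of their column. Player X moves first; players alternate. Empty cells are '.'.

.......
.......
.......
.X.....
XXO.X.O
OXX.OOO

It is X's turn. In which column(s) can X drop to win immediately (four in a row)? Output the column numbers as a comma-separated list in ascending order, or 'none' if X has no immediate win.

col 0: drop X → no win
col 1: drop X → WIN!
col 2: drop X → no win
col 3: drop X → no win
col 4: drop X → no win
col 5: drop X → no win
col 6: drop X → no win

Answer: 1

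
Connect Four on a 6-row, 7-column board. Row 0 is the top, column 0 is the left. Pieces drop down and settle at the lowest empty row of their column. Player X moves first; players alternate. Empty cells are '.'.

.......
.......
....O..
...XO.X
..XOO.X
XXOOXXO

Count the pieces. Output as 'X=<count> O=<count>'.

X=8 O=7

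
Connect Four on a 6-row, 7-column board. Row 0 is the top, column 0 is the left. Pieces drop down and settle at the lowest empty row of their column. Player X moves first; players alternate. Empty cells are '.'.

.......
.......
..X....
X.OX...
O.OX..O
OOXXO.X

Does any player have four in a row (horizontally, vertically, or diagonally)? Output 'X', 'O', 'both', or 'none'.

none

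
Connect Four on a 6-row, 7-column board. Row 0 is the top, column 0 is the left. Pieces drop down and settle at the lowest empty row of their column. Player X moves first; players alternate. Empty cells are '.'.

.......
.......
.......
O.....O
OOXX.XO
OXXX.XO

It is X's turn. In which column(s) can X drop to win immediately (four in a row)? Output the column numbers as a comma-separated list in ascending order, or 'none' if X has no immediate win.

col 0: drop X → no win
col 1: drop X → no win
col 2: drop X → no win
col 3: drop X → no win
col 4: drop X → WIN!
col 5: drop X → no win
col 6: drop X → no win

Answer: 4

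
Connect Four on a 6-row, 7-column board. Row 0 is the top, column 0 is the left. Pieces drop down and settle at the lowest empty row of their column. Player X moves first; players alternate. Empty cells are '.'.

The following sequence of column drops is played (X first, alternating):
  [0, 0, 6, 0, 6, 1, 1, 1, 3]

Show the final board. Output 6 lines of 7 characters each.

Answer: .......
.......
.......
OO.....
OX....X
XO.X..X

Derivation:
Move 1: X drops in col 0, lands at row 5
Move 2: O drops in col 0, lands at row 4
Move 3: X drops in col 6, lands at row 5
Move 4: O drops in col 0, lands at row 3
Move 5: X drops in col 6, lands at row 4
Move 6: O drops in col 1, lands at row 5
Move 7: X drops in col 1, lands at row 4
Move 8: O drops in col 1, lands at row 3
Move 9: X drops in col 3, lands at row 5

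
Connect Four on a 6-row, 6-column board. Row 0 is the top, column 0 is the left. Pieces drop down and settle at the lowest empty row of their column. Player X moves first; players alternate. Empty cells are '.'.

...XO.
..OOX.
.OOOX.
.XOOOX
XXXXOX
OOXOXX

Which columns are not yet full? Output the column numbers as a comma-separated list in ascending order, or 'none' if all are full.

Answer: 0,1,2,5

Derivation:
col 0: top cell = '.' → open
col 1: top cell = '.' → open
col 2: top cell = '.' → open
col 3: top cell = 'X' → FULL
col 4: top cell = 'O' → FULL
col 5: top cell = '.' → open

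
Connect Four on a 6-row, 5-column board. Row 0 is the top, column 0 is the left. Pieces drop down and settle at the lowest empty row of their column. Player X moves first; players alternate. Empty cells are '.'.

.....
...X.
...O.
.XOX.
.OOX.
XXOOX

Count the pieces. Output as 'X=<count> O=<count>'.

X=7 O=6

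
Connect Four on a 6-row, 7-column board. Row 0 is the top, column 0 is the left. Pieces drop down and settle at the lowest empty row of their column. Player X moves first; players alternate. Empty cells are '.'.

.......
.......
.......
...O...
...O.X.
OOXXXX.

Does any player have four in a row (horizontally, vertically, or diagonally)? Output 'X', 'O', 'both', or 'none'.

X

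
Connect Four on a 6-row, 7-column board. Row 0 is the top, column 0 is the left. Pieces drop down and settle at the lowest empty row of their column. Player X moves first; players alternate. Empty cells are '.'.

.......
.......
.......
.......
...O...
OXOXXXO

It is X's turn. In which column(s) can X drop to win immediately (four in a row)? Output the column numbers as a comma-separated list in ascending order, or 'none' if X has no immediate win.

col 0: drop X → no win
col 1: drop X → no win
col 2: drop X → no win
col 3: drop X → no win
col 4: drop X → no win
col 5: drop X → no win
col 6: drop X → no win

Answer: none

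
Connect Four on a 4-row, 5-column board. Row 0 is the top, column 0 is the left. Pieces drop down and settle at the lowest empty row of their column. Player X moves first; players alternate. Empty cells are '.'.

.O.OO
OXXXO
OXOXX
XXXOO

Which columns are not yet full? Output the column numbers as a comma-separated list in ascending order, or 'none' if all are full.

Answer: 0,2

Derivation:
col 0: top cell = '.' → open
col 1: top cell = 'O' → FULL
col 2: top cell = '.' → open
col 3: top cell = 'O' → FULL
col 4: top cell = 'O' → FULL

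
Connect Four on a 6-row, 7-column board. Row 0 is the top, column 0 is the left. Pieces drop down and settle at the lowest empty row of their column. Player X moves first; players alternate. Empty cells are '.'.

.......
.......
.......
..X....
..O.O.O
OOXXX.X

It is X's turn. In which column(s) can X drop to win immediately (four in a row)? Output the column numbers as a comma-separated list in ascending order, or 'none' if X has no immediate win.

Answer: 5

Derivation:
col 0: drop X → no win
col 1: drop X → no win
col 2: drop X → no win
col 3: drop X → no win
col 4: drop X → no win
col 5: drop X → WIN!
col 6: drop X → no win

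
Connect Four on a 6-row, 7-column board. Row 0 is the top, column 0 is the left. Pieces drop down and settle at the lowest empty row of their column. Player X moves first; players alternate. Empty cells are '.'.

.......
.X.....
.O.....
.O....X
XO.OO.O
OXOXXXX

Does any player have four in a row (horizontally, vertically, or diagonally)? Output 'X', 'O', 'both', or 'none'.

X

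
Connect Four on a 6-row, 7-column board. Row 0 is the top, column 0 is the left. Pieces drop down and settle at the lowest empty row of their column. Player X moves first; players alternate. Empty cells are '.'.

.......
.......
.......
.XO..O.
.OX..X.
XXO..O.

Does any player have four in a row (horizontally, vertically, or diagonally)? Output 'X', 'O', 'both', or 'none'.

none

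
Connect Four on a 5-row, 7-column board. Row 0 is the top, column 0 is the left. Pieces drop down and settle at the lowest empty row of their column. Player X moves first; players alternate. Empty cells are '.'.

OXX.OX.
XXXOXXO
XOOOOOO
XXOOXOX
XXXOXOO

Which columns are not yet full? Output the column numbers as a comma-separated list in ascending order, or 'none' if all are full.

Answer: 3,6

Derivation:
col 0: top cell = 'O' → FULL
col 1: top cell = 'X' → FULL
col 2: top cell = 'X' → FULL
col 3: top cell = '.' → open
col 4: top cell = 'O' → FULL
col 5: top cell = 'X' → FULL
col 6: top cell = '.' → open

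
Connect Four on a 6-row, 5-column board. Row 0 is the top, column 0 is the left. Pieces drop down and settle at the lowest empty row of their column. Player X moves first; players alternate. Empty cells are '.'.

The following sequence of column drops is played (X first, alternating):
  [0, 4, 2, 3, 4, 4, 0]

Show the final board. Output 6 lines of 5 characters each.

Answer: .....
.....
.....
....O
X...X
X.XOO

Derivation:
Move 1: X drops in col 0, lands at row 5
Move 2: O drops in col 4, lands at row 5
Move 3: X drops in col 2, lands at row 5
Move 4: O drops in col 3, lands at row 5
Move 5: X drops in col 4, lands at row 4
Move 6: O drops in col 4, lands at row 3
Move 7: X drops in col 0, lands at row 4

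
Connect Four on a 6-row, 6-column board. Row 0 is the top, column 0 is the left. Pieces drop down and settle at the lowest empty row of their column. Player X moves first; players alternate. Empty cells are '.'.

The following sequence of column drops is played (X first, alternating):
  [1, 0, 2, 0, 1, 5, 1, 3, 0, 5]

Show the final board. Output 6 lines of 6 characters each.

Answer: ......
......
......
XX....
OX...O
OXXO.O

Derivation:
Move 1: X drops in col 1, lands at row 5
Move 2: O drops in col 0, lands at row 5
Move 3: X drops in col 2, lands at row 5
Move 4: O drops in col 0, lands at row 4
Move 5: X drops in col 1, lands at row 4
Move 6: O drops in col 5, lands at row 5
Move 7: X drops in col 1, lands at row 3
Move 8: O drops in col 3, lands at row 5
Move 9: X drops in col 0, lands at row 3
Move 10: O drops in col 5, lands at row 4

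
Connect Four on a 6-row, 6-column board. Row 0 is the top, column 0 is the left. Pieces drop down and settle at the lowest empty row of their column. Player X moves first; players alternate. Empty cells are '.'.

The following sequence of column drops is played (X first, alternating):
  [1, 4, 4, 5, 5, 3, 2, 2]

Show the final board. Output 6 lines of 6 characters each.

Move 1: X drops in col 1, lands at row 5
Move 2: O drops in col 4, lands at row 5
Move 3: X drops in col 4, lands at row 4
Move 4: O drops in col 5, lands at row 5
Move 5: X drops in col 5, lands at row 4
Move 6: O drops in col 3, lands at row 5
Move 7: X drops in col 2, lands at row 5
Move 8: O drops in col 2, lands at row 4

Answer: ......
......
......
......
..O.XX
.XXOOO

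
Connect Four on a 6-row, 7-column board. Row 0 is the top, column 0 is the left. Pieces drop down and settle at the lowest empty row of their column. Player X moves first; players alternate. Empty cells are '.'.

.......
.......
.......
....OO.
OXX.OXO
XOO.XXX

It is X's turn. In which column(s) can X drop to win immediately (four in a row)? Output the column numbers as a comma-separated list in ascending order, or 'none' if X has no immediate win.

Answer: 3

Derivation:
col 0: drop X → no win
col 1: drop X → no win
col 2: drop X → no win
col 3: drop X → WIN!
col 4: drop X → no win
col 5: drop X → no win
col 6: drop X → no win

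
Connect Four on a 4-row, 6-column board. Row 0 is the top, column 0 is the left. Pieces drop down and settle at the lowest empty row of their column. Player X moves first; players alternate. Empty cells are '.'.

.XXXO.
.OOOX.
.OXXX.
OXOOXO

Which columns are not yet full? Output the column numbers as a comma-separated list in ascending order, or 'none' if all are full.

Answer: 0,5

Derivation:
col 0: top cell = '.' → open
col 1: top cell = 'X' → FULL
col 2: top cell = 'X' → FULL
col 3: top cell = 'X' → FULL
col 4: top cell = 'O' → FULL
col 5: top cell = '.' → open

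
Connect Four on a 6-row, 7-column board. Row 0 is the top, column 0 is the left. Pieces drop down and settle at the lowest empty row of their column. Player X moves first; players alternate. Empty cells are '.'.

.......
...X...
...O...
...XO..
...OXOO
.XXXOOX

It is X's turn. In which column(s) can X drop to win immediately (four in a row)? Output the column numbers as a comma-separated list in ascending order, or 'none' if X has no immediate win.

Answer: 0

Derivation:
col 0: drop X → WIN!
col 1: drop X → no win
col 2: drop X → no win
col 3: drop X → no win
col 4: drop X → no win
col 5: drop X → no win
col 6: drop X → no win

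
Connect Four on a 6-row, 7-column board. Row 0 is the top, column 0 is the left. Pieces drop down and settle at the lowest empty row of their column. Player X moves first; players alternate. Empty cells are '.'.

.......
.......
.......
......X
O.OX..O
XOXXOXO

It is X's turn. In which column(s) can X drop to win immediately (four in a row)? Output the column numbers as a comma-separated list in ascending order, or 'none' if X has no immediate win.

col 0: drop X → no win
col 1: drop X → no win
col 2: drop X → no win
col 3: drop X → no win
col 4: drop X → no win
col 5: drop X → no win
col 6: drop X → no win

Answer: none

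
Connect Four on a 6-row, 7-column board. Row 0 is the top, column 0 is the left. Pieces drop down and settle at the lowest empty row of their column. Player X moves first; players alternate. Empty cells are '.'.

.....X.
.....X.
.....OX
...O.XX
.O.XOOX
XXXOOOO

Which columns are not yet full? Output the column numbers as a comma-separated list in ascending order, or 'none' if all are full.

Answer: 0,1,2,3,4,6

Derivation:
col 0: top cell = '.' → open
col 1: top cell = '.' → open
col 2: top cell = '.' → open
col 3: top cell = '.' → open
col 4: top cell = '.' → open
col 5: top cell = 'X' → FULL
col 6: top cell = '.' → open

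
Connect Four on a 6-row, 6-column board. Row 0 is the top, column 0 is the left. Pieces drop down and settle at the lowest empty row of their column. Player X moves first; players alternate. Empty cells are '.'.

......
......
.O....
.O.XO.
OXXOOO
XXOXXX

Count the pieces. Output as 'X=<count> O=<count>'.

X=8 O=8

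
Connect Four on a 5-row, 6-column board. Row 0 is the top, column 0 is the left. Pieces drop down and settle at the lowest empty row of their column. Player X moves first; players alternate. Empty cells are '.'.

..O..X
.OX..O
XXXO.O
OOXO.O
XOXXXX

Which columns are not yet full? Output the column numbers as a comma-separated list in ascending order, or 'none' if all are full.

Answer: 0,1,3,4

Derivation:
col 0: top cell = '.' → open
col 1: top cell = '.' → open
col 2: top cell = 'O' → FULL
col 3: top cell = '.' → open
col 4: top cell = '.' → open
col 5: top cell = 'X' → FULL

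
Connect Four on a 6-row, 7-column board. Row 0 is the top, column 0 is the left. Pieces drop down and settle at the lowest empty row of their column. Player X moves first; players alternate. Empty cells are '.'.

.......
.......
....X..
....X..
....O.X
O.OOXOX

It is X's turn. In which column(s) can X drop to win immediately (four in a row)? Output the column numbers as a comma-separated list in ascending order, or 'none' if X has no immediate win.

col 0: drop X → no win
col 1: drop X → no win
col 2: drop X → no win
col 3: drop X → no win
col 4: drop X → no win
col 5: drop X → no win
col 6: drop X → no win

Answer: none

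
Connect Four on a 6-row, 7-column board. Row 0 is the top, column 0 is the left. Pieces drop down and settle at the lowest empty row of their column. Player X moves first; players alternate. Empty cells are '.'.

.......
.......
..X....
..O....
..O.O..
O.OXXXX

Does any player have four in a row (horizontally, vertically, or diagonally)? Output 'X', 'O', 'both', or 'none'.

X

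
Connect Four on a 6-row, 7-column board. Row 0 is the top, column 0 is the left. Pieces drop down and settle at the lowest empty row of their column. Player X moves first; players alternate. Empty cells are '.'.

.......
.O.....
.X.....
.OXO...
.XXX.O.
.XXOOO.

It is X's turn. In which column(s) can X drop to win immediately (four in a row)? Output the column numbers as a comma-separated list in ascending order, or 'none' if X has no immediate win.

col 0: drop X → no win
col 1: drop X → no win
col 2: drop X → WIN!
col 3: drop X → no win
col 4: drop X → WIN!
col 5: drop X → no win
col 6: drop X → no win

Answer: 2,4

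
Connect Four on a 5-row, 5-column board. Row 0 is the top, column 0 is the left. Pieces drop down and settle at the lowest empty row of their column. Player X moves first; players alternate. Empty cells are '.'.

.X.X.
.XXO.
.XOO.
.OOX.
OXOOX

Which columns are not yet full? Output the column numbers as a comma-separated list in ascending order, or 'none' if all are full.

col 0: top cell = '.' → open
col 1: top cell = 'X' → FULL
col 2: top cell = '.' → open
col 3: top cell = 'X' → FULL
col 4: top cell = '.' → open

Answer: 0,2,4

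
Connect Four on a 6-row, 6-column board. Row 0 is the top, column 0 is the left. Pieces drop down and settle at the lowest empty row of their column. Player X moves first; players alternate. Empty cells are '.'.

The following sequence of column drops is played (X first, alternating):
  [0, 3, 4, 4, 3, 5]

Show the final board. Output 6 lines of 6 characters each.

Answer: ......
......
......
......
...XO.
X..OXO

Derivation:
Move 1: X drops in col 0, lands at row 5
Move 2: O drops in col 3, lands at row 5
Move 3: X drops in col 4, lands at row 5
Move 4: O drops in col 4, lands at row 4
Move 5: X drops in col 3, lands at row 4
Move 6: O drops in col 5, lands at row 5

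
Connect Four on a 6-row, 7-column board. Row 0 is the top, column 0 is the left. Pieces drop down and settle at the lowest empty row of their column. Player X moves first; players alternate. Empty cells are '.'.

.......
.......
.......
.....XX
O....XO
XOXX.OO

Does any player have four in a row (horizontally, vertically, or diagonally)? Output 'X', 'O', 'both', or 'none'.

none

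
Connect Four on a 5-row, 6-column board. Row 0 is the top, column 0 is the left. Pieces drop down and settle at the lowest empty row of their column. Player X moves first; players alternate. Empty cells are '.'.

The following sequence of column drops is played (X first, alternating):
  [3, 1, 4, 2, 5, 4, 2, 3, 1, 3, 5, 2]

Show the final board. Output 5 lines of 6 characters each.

Move 1: X drops in col 3, lands at row 4
Move 2: O drops in col 1, lands at row 4
Move 3: X drops in col 4, lands at row 4
Move 4: O drops in col 2, lands at row 4
Move 5: X drops in col 5, lands at row 4
Move 6: O drops in col 4, lands at row 3
Move 7: X drops in col 2, lands at row 3
Move 8: O drops in col 3, lands at row 3
Move 9: X drops in col 1, lands at row 3
Move 10: O drops in col 3, lands at row 2
Move 11: X drops in col 5, lands at row 3
Move 12: O drops in col 2, lands at row 2

Answer: ......
......
..OO..
.XXOOX
.OOXXX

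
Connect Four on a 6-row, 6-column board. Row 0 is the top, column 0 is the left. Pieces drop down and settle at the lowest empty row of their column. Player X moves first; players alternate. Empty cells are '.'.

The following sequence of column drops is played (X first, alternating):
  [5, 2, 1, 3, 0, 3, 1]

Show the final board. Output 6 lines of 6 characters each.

Move 1: X drops in col 5, lands at row 5
Move 2: O drops in col 2, lands at row 5
Move 3: X drops in col 1, lands at row 5
Move 4: O drops in col 3, lands at row 5
Move 5: X drops in col 0, lands at row 5
Move 6: O drops in col 3, lands at row 4
Move 7: X drops in col 1, lands at row 4

Answer: ......
......
......
......
.X.O..
XXOO.X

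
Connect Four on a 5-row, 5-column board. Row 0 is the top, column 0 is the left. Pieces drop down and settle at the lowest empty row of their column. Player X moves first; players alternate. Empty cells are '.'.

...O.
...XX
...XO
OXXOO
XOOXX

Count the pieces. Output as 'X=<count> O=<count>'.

X=8 O=7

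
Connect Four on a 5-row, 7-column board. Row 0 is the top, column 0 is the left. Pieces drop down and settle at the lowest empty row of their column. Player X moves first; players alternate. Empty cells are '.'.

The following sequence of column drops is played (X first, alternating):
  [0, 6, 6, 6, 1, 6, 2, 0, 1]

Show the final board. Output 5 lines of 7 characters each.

Move 1: X drops in col 0, lands at row 4
Move 2: O drops in col 6, lands at row 4
Move 3: X drops in col 6, lands at row 3
Move 4: O drops in col 6, lands at row 2
Move 5: X drops in col 1, lands at row 4
Move 6: O drops in col 6, lands at row 1
Move 7: X drops in col 2, lands at row 4
Move 8: O drops in col 0, lands at row 3
Move 9: X drops in col 1, lands at row 3

Answer: .......
......O
......O
OX....X
XXX...O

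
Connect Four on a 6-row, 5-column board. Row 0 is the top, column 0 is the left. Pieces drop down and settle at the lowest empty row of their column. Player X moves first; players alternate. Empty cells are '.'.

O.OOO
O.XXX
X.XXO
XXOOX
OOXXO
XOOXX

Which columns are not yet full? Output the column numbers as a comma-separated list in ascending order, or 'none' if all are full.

Answer: 1

Derivation:
col 0: top cell = 'O' → FULL
col 1: top cell = '.' → open
col 2: top cell = 'O' → FULL
col 3: top cell = 'O' → FULL
col 4: top cell = 'O' → FULL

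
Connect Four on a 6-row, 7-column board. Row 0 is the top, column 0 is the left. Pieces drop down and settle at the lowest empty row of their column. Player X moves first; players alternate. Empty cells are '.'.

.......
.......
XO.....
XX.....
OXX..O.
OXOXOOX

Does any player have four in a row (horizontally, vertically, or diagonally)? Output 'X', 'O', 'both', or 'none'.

X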